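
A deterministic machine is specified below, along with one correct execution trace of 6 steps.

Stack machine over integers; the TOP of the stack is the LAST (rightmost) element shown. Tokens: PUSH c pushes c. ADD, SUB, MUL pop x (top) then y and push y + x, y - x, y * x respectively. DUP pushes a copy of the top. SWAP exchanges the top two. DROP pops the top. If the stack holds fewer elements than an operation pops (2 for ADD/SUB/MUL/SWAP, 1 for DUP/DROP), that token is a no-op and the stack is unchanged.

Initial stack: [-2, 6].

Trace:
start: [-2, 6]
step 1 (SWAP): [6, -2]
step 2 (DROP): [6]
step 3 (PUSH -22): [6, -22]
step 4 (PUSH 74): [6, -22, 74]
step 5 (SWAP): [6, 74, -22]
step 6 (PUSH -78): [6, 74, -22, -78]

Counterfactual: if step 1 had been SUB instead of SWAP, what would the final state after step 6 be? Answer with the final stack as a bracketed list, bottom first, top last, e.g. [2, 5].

[74, -22, -78]

(re-executing from step 1 with the substitution; state before step 1: [-2, 6])
step 1 (SUB): [-8]
step 2 (DROP): []
step 3 (PUSH -22): [-22]
step 4 (PUSH 74): [-22, 74]
step 5 (SWAP): [74, -22]
step 6 (PUSH -78): [74, -22, -78]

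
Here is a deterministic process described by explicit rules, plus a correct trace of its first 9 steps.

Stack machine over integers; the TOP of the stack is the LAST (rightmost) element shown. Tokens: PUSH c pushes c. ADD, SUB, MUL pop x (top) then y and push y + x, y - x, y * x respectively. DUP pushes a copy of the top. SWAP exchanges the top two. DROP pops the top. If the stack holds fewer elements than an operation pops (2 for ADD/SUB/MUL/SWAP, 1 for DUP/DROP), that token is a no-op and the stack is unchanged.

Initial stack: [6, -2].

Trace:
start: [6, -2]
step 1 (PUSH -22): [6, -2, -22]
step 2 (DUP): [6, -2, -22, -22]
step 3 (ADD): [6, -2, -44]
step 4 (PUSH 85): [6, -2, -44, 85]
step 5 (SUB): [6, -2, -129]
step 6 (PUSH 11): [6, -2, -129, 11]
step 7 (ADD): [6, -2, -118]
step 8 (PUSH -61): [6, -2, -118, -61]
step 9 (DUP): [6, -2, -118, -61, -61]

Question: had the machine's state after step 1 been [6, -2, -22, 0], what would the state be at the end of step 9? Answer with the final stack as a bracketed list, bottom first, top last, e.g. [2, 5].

[6, -2, -22, -74, -61, -61]

state after step 1 := [6, -2, -22, 0]
step 2 (DUP): [6, -2, -22, 0, 0]
step 3 (ADD): [6, -2, -22, 0]
step 4 (PUSH 85): [6, -2, -22, 0, 85]
step 5 (SUB): [6, -2, -22, -85]
step 6 (PUSH 11): [6, -2, -22, -85, 11]
step 7 (ADD): [6, -2, -22, -74]
step 8 (PUSH -61): [6, -2, -22, -74, -61]
step 9 (DUP): [6, -2, -22, -74, -61, -61]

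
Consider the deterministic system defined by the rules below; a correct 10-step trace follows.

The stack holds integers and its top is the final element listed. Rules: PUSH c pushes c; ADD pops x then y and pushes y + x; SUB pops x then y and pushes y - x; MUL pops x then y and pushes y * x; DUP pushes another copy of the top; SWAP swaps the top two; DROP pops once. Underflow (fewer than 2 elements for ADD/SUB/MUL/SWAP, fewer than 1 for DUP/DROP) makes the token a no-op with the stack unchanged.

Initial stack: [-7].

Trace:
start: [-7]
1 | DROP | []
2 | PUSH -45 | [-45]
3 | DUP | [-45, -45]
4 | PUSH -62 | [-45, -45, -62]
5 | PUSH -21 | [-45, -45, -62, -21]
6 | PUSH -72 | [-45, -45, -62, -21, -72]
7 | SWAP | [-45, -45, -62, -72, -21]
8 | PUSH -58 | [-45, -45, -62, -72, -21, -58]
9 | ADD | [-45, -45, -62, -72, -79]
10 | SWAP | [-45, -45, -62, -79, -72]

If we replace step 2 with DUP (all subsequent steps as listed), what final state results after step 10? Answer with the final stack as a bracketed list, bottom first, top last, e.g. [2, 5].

[-62, -79, -72]

(re-executing from step 2 with the substitution; state before step 2: [])
2 | DUP | []
3 | DUP | []
4 | PUSH -62 | [-62]
5 | PUSH -21 | [-62, -21]
6 | PUSH -72 | [-62, -21, -72]
7 | SWAP | [-62, -72, -21]
8 | PUSH -58 | [-62, -72, -21, -58]
9 | ADD | [-62, -72, -79]
10 | SWAP | [-62, -79, -72]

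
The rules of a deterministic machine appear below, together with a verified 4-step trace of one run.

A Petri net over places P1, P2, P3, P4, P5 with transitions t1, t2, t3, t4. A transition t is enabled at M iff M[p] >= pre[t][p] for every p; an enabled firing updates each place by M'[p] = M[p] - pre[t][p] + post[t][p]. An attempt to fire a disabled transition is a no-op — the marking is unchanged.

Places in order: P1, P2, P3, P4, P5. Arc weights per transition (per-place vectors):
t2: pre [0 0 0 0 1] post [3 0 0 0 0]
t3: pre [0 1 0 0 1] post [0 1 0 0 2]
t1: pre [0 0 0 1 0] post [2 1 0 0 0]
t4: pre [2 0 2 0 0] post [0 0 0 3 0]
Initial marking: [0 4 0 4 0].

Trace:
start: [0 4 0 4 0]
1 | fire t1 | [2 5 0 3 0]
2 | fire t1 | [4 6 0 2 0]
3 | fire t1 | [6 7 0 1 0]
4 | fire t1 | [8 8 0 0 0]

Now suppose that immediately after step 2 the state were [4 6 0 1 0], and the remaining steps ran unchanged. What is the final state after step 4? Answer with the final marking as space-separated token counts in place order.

6 7 0 0 0

state after step 2 := [4 6 0 1 0]
3 | fire t1 | [6 7 0 0 0]
4 | fire t1 | [6 7 0 0 0]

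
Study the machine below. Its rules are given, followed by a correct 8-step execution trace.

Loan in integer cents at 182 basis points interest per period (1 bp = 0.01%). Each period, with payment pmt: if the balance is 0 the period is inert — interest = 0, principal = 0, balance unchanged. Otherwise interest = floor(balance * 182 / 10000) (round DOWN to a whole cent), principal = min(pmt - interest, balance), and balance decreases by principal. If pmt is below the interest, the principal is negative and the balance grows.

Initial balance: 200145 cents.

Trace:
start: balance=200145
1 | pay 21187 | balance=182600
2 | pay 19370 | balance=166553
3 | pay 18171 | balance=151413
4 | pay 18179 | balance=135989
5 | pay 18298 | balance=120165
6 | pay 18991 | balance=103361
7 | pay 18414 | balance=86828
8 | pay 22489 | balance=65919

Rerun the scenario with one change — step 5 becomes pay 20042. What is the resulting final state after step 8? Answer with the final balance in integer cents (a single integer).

(re-executing from step 5 with the substitution; state before step 5: balance=135989)
5 | pay 20042 | balance=118421
6 | pay 18991 | balance=101585
7 | pay 18414 | balance=85019
8 | pay 22489 | balance=64077

64077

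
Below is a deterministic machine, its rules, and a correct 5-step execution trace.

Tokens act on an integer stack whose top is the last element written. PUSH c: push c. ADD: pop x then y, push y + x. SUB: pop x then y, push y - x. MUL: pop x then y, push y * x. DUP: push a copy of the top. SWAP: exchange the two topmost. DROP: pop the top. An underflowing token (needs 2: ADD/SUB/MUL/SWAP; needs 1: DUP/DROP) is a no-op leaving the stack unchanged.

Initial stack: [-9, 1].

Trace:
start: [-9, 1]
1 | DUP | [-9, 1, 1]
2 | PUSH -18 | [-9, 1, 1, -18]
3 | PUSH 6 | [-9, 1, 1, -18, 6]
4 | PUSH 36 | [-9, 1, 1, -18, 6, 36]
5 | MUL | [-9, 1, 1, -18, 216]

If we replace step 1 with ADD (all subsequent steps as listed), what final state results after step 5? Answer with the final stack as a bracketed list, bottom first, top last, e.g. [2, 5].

[-8, -18, 216]

(re-executing from step 1 with the substitution; state before step 1: [-9, 1])
1 | ADD | [-8]
2 | PUSH -18 | [-8, -18]
3 | PUSH 6 | [-8, -18, 6]
4 | PUSH 36 | [-8, -18, 6, 36]
5 | MUL | [-8, -18, 216]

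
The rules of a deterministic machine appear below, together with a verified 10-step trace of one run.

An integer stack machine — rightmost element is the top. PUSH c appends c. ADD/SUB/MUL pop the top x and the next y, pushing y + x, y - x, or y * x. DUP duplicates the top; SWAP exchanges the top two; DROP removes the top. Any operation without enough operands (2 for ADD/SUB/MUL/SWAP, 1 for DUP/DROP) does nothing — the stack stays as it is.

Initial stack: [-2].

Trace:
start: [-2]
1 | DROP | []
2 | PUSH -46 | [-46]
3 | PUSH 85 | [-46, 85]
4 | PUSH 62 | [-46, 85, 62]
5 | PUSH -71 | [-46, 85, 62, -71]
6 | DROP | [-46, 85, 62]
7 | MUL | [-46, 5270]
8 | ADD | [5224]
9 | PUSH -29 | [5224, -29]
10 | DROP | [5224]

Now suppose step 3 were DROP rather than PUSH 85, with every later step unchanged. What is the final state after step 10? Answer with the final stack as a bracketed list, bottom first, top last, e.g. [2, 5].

[62]

(re-executing from step 3 with the substitution; state before step 3: [-46])
3 | DROP | []
4 | PUSH 62 | [62]
5 | PUSH -71 | [62, -71]
6 | DROP | [62]
7 | MUL | [62]
8 | ADD | [62]
9 | PUSH -29 | [62, -29]
10 | DROP | [62]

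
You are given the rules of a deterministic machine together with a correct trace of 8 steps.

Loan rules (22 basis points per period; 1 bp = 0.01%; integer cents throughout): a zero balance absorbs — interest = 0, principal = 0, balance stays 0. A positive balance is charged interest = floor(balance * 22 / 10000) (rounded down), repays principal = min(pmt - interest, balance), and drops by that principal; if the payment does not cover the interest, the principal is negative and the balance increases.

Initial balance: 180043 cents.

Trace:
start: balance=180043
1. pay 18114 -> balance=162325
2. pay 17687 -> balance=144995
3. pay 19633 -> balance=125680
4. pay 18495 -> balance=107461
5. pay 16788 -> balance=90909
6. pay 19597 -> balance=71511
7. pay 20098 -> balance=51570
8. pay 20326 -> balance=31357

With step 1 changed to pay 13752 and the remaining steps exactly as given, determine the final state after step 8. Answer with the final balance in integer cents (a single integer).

(re-executing from step 1 with the substitution; state before step 1: balance=180043)
1. pay 13752 -> balance=166687
2. pay 17687 -> balance=149366
3. pay 19633 -> balance=130061
4. pay 18495 -> balance=111852
5. pay 16788 -> balance=95310
6. pay 19597 -> balance=75922
7. pay 20098 -> balance=55991
8. pay 20326 -> balance=35788

35788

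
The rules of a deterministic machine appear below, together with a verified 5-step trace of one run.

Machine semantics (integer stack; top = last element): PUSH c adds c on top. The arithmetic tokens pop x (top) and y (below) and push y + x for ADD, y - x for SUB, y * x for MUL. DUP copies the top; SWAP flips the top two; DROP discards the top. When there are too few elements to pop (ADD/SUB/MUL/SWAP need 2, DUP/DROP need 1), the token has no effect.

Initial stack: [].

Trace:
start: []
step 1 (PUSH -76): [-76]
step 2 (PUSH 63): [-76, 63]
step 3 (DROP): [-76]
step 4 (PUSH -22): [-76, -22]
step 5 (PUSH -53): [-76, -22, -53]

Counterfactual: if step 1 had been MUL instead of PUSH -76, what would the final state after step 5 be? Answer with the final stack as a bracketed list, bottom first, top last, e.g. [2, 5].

(re-executing from step 1 with the substitution; state before step 1: [])
step 1 (MUL): []
step 2 (PUSH 63): [63]
step 3 (DROP): []
step 4 (PUSH -22): [-22]
step 5 (PUSH -53): [-22, -53]

[-22, -53]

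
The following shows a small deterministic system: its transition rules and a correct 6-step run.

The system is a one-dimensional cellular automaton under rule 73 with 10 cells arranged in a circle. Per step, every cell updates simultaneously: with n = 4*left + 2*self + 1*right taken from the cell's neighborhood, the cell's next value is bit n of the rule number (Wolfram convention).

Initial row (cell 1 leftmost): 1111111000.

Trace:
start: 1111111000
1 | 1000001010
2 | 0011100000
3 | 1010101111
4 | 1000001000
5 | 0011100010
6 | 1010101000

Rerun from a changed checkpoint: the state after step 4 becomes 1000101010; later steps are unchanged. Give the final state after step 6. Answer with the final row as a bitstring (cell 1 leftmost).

1000111111

state after step 4 := 1000101010
5 | 0010000000
6 | 1000111111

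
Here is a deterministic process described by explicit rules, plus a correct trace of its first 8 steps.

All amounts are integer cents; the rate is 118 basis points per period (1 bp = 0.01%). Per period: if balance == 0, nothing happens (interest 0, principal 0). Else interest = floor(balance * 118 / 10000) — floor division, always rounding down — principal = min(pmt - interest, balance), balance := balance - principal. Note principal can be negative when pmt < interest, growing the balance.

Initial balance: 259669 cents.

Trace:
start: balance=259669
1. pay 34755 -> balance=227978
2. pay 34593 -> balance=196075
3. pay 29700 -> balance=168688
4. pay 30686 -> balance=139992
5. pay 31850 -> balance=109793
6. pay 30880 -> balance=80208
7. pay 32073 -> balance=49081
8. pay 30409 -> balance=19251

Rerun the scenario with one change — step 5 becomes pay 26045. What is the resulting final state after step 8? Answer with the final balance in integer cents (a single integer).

(re-executing from step 5 with the substitution; state before step 5: balance=139992)
5. pay 26045 -> balance=115598
6. pay 30880 -> balance=86082
7. pay 32073 -> balance=55024
8. pay 30409 -> balance=25264

25264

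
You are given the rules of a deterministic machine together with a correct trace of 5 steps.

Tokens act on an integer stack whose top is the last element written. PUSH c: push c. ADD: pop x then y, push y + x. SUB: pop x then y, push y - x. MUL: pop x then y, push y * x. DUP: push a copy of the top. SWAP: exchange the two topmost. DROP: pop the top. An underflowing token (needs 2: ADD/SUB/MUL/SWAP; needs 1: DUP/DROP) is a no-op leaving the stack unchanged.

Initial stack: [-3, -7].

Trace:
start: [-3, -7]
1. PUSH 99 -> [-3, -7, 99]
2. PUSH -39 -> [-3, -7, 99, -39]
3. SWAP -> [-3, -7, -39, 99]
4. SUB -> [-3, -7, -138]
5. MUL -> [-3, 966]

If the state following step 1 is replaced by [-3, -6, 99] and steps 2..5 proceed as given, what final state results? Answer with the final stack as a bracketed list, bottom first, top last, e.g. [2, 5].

state after step 1 := [-3, -6, 99]
2. PUSH -39 -> [-3, -6, 99, -39]
3. SWAP -> [-3, -6, -39, 99]
4. SUB -> [-3, -6, -138]
5. MUL -> [-3, 828]

[-3, 828]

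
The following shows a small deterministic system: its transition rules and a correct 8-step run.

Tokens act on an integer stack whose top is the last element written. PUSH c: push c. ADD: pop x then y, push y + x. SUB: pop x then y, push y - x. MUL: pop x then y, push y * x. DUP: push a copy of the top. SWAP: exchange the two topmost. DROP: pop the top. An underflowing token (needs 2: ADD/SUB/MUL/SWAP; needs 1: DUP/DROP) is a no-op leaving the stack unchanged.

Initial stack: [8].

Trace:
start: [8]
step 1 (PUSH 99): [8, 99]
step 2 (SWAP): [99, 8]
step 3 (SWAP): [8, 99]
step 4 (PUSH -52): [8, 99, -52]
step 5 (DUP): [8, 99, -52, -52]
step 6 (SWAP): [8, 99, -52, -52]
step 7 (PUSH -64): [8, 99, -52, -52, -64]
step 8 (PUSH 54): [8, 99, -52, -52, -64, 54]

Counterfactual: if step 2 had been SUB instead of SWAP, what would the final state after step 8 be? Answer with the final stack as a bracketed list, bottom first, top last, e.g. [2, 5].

[-91, -52, -52, -64, 54]

(re-executing from step 2 with the substitution; state before step 2: [8, 99])
step 2 (SUB): [-91]
step 3 (SWAP): [-91]
step 4 (PUSH -52): [-91, -52]
step 5 (DUP): [-91, -52, -52]
step 6 (SWAP): [-91, -52, -52]
step 7 (PUSH -64): [-91, -52, -52, -64]
step 8 (PUSH 54): [-91, -52, -52, -64, 54]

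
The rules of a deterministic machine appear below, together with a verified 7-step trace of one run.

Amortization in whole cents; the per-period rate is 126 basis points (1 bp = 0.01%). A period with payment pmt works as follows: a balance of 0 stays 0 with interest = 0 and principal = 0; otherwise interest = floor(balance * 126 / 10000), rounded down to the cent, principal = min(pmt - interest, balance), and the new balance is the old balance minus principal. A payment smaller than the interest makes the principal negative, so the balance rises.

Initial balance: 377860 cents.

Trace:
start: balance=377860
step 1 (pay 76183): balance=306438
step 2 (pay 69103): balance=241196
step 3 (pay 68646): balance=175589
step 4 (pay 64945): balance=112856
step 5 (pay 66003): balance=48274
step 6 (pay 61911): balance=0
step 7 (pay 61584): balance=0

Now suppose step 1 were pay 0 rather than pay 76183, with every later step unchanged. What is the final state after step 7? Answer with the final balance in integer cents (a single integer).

(re-executing from step 1 with the substitution; state before step 1: balance=377860)
step 1 (pay 0): balance=382621
step 2 (pay 69103): balance=318339
step 3 (pay 68646): balance=253704
step 4 (pay 64945): balance=191955
step 5 (pay 66003): balance=128370
step 6 (pay 61911): balance=68076
step 7 (pay 61584): balance=7349

7349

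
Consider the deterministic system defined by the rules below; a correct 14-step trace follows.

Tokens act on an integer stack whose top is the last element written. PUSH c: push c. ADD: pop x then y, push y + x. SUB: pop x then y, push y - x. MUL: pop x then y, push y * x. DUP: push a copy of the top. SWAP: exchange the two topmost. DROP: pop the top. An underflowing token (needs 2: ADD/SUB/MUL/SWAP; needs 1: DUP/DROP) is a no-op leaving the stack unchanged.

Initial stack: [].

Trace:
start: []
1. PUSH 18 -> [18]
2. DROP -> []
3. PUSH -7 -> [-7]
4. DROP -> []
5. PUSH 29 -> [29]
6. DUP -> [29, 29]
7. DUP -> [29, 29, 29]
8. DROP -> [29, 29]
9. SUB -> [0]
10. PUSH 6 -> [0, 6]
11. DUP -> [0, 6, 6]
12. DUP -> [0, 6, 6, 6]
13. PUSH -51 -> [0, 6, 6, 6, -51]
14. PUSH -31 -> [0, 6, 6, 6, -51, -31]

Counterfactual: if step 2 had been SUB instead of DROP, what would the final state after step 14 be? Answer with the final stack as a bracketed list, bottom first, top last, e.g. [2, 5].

(re-executing from step 2 with the substitution; state before step 2: [18])
2. SUB -> [18]
3. PUSH -7 -> [18, -7]
4. DROP -> [18]
5. PUSH 29 -> [18, 29]
6. DUP -> [18, 29, 29]
7. DUP -> [18, 29, 29, 29]
8. DROP -> [18, 29, 29]
9. SUB -> [18, 0]
10. PUSH 6 -> [18, 0, 6]
11. DUP -> [18, 0, 6, 6]
12. DUP -> [18, 0, 6, 6, 6]
13. PUSH -51 -> [18, 0, 6, 6, 6, -51]
14. PUSH -31 -> [18, 0, 6, 6, 6, -51, -31]

[18, 0, 6, 6, 6, -51, -31]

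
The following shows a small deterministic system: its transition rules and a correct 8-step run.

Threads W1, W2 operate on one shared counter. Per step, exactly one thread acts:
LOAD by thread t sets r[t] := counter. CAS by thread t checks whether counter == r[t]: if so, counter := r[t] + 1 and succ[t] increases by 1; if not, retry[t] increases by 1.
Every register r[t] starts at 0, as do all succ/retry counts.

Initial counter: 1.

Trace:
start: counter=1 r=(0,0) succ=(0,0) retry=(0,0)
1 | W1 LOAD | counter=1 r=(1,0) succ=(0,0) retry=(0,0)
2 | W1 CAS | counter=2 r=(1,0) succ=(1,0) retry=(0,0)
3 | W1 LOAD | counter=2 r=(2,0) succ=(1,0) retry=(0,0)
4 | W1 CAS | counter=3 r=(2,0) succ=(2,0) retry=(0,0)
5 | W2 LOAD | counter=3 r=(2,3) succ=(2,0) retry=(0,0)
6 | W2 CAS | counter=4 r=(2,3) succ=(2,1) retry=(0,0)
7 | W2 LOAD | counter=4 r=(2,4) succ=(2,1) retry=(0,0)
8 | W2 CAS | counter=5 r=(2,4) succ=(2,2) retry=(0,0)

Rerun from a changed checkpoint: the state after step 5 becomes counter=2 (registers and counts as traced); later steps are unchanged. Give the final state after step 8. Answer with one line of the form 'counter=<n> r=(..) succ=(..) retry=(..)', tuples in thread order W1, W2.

counter=3 r=(2,2) succ=(2,1) retry=(0,1)

state after step 5 := counter=2 r=(2,3) succ=(2,0) retry=(0,0)
6 | W2 CAS | counter=2 r=(2,3) succ=(2,0) retry=(0,1)
7 | W2 LOAD | counter=2 r=(2,2) succ=(2,0) retry=(0,1)
8 | W2 CAS | counter=3 r=(2,2) succ=(2,1) retry=(0,1)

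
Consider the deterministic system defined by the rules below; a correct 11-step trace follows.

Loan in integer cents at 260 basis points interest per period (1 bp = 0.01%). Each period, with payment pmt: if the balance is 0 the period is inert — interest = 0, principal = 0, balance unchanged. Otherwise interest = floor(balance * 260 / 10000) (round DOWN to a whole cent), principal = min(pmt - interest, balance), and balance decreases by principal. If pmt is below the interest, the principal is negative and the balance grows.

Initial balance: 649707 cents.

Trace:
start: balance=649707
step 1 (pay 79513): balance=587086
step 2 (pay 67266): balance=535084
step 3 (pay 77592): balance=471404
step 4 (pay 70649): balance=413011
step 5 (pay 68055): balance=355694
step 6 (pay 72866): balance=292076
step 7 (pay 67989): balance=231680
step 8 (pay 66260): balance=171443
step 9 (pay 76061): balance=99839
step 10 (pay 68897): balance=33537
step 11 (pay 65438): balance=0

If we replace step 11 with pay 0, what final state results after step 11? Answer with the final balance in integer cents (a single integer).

34408

(re-executing from step 11 with the substitution; state before step 11: balance=33537)
step 11 (pay 0): balance=34408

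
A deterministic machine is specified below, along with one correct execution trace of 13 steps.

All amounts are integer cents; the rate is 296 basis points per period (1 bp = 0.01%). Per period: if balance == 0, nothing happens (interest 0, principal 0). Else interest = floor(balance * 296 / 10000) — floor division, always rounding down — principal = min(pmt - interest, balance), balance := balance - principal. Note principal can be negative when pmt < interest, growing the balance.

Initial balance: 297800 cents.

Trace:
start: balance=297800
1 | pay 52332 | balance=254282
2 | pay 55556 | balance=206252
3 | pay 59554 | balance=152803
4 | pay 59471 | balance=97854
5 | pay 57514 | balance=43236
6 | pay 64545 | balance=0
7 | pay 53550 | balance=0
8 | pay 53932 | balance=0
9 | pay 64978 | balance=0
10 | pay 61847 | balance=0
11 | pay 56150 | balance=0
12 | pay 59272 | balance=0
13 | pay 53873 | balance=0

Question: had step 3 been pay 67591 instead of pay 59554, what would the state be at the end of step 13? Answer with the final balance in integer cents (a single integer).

(re-executing from step 3 with the substitution; state before step 3: balance=206252)
3 | pay 67591 | balance=144766
4 | pay 59471 | balance=89580
5 | pay 57514 | balance=34717
6 | pay 64545 | balance=0
7 | pay 53550 | balance=0
8 | pay 53932 | balance=0
9 | pay 64978 | balance=0
10 | pay 61847 | balance=0
11 | pay 56150 | balance=0
12 | pay 59272 | balance=0
13 | pay 53873 | balance=0

0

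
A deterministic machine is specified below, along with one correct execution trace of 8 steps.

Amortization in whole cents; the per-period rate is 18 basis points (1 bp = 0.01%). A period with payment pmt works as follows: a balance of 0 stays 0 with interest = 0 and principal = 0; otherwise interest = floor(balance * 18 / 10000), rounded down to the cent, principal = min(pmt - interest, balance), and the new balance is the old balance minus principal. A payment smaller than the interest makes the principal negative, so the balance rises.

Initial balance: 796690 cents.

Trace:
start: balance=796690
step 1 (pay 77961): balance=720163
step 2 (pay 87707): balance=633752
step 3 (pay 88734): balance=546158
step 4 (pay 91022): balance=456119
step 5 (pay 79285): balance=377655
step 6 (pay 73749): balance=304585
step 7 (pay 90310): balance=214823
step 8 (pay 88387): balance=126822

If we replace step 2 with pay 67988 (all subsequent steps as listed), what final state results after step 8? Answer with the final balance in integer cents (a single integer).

(re-executing from step 2 with the substitution; state before step 2: balance=720163)
step 2 (pay 67988): balance=653471
step 3 (pay 88734): balance=565913
step 4 (pay 91022): balance=475909
step 5 (pay 79285): balance=397480
step 6 (pay 73749): balance=324446
step 7 (pay 90310): balance=234720
step 8 (pay 88387): balance=146755

146755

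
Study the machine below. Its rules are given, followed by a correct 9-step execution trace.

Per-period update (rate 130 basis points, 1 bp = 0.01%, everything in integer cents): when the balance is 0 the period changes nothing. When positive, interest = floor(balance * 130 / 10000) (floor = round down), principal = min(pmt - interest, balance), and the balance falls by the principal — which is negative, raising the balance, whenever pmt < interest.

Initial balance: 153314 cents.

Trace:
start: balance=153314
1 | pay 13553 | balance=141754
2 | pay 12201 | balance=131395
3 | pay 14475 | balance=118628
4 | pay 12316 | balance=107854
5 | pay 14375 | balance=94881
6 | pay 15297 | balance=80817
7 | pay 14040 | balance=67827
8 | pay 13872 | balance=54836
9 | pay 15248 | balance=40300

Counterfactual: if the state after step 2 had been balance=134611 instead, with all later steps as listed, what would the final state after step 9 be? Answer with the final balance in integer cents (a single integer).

43819

state after step 2 := balance=134611
3 | pay 14475 | balance=121885
4 | pay 12316 | balance=111153
5 | pay 14375 | balance=98222
6 | pay 15297 | balance=84201
7 | pay 14040 | balance=71255
8 | pay 13872 | balance=58309
9 | pay 15248 | balance=43819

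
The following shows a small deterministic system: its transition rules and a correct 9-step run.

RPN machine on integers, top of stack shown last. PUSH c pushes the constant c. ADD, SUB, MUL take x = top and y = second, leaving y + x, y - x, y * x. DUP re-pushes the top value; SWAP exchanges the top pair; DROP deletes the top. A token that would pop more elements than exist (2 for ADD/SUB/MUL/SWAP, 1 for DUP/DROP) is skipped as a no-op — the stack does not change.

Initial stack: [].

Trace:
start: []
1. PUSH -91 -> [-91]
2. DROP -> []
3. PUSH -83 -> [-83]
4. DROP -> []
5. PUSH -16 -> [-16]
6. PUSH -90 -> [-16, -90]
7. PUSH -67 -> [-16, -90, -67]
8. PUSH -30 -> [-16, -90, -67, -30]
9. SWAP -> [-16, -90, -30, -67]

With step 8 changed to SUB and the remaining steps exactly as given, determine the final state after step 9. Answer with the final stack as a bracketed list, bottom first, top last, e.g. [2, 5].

(re-executing from step 8 with the substitution; state before step 8: [-16, -90, -67])
8. SUB -> [-16, -23]
9. SWAP -> [-23, -16]

[-23, -16]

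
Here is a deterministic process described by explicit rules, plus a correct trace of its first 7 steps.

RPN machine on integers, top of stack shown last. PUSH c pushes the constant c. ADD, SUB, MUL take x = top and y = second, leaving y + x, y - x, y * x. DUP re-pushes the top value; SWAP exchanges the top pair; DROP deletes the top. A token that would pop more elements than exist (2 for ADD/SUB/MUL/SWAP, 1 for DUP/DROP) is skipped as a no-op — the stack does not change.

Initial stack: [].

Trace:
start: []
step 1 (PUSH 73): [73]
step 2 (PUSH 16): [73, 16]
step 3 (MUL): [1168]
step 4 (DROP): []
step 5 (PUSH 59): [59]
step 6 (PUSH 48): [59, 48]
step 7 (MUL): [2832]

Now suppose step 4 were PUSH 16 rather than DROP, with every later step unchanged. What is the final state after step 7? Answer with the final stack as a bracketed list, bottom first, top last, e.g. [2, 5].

[1168, 16, 2832]

(re-executing from step 4 with the substitution; state before step 4: [1168])
step 4 (PUSH 16): [1168, 16]
step 5 (PUSH 59): [1168, 16, 59]
step 6 (PUSH 48): [1168, 16, 59, 48]
step 7 (MUL): [1168, 16, 2832]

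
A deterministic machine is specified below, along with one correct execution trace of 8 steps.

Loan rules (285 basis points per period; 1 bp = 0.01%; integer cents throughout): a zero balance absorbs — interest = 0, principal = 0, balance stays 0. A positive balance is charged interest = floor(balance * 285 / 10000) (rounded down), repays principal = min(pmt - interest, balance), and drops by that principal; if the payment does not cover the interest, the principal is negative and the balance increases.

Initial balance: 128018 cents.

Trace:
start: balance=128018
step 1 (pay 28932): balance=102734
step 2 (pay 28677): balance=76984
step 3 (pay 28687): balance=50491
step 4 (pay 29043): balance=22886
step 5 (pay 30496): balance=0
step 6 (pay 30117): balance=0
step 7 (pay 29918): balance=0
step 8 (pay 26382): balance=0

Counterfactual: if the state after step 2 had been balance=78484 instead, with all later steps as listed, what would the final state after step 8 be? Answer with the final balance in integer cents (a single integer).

state after step 2 := balance=78484
step 3 (pay 28687): balance=52033
step 4 (pay 29043): balance=24472
step 5 (pay 30496): balance=0
step 6 (pay 30117): balance=0
step 7 (pay 29918): balance=0
step 8 (pay 26382): balance=0

0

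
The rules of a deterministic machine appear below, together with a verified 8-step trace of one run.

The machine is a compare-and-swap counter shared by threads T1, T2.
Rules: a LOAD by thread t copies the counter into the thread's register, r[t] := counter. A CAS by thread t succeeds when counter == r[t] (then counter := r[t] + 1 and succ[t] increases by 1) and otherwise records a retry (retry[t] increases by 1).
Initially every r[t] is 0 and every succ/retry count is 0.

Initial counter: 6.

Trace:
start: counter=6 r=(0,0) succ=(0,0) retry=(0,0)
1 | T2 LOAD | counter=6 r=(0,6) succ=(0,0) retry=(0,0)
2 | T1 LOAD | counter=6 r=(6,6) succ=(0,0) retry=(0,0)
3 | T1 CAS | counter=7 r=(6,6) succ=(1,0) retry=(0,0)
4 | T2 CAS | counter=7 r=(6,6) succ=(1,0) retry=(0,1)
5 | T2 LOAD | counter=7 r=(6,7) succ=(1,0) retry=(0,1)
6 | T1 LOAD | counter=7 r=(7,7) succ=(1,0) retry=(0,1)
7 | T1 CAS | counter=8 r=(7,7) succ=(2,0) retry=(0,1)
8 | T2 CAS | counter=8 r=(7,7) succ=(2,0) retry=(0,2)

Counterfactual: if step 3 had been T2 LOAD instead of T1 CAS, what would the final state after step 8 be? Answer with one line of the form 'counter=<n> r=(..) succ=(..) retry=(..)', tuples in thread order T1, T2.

counter=8 r=(7,7) succ=(1,1) retry=(0,1)

(re-executing from step 3 with the substitution; state before step 3: counter=6 r=(6,6) succ=(0,0) retry=(0,0))
3 | T2 LOAD | counter=6 r=(6,6) succ=(0,0) retry=(0,0)
4 | T2 CAS | counter=7 r=(6,6) succ=(0,1) retry=(0,0)
5 | T2 LOAD | counter=7 r=(6,7) succ=(0,1) retry=(0,0)
6 | T1 LOAD | counter=7 r=(7,7) succ=(0,1) retry=(0,0)
7 | T1 CAS | counter=8 r=(7,7) succ=(1,1) retry=(0,0)
8 | T2 CAS | counter=8 r=(7,7) succ=(1,1) retry=(0,1)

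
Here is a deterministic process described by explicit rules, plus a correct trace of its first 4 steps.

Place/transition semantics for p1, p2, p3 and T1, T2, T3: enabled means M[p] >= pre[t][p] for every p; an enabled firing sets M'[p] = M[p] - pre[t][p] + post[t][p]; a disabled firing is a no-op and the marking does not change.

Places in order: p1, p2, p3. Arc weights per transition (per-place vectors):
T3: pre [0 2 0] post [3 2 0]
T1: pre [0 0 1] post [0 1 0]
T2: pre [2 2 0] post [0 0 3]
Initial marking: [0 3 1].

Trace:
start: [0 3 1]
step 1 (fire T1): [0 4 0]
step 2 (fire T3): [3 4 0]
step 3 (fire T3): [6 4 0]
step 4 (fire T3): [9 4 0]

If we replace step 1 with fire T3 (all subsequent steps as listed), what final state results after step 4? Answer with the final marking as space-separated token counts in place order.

12 3 1

(re-executing from step 1 with the substitution; state before step 1: [0 3 1])
step 1 (fire T3): [3 3 1]
step 2 (fire T3): [6 3 1]
step 3 (fire T3): [9 3 1]
step 4 (fire T3): [12 3 1]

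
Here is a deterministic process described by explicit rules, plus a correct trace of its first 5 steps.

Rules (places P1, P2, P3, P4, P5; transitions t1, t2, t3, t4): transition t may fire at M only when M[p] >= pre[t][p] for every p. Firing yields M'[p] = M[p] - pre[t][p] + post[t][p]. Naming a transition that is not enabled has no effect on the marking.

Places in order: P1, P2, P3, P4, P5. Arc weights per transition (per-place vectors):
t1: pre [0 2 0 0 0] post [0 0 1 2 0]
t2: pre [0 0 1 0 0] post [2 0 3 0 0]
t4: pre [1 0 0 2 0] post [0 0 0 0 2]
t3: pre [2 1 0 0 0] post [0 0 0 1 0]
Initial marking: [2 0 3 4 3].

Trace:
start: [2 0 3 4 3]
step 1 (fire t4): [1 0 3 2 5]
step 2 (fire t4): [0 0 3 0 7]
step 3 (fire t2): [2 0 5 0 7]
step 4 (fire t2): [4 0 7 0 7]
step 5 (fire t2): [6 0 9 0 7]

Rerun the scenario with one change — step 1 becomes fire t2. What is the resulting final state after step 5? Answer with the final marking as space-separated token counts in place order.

(re-executing from step 1 with the substitution; state before step 1: [2 0 3 4 3])
step 1 (fire t2): [4 0 5 4 3]
step 2 (fire t4): [3 0 5 2 5]
step 3 (fire t2): [5 0 7 2 5]
step 4 (fire t2): [7 0 9 2 5]
step 5 (fire t2): [9 0 11 2 5]

9 0 11 2 5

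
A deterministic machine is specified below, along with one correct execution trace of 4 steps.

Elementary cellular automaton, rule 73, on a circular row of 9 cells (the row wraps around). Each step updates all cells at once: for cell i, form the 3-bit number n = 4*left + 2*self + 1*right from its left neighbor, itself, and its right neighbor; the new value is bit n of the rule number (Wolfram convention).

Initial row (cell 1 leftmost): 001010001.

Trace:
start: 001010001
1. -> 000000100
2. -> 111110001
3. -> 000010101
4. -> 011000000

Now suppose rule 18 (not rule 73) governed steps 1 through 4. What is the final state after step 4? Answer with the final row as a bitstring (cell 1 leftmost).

101010100

(re-executing steps 1..4 under rule 18; state before step 1: 001010001)
1. -> 110001010
2. -> 001010000
3. -> 010001000
4. -> 101010100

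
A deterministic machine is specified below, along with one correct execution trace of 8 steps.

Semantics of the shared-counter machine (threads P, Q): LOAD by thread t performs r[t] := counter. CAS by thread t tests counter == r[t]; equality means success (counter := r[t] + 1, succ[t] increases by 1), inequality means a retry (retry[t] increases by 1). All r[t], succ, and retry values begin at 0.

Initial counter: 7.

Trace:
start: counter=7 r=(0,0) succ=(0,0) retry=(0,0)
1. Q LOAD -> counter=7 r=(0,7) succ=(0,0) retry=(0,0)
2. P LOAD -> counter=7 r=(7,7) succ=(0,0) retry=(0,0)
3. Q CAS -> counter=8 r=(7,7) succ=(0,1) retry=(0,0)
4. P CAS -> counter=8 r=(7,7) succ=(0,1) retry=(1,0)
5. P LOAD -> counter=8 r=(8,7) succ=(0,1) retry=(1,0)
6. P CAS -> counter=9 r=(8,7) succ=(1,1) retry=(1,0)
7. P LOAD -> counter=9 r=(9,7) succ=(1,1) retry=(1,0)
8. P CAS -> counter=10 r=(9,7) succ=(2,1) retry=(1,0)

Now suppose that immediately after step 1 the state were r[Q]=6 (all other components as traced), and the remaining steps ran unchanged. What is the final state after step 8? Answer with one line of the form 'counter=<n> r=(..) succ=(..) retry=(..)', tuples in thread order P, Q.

state after step 1 := counter=7 r=(0,6) succ=(0,0) retry=(0,0)
2. P LOAD -> counter=7 r=(7,6) succ=(0,0) retry=(0,0)
3. Q CAS -> counter=7 r=(7,6) succ=(0,0) retry=(0,1)
4. P CAS -> counter=8 r=(7,6) succ=(1,0) retry=(0,1)
5. P LOAD -> counter=8 r=(8,6) succ=(1,0) retry=(0,1)
6. P CAS -> counter=9 r=(8,6) succ=(2,0) retry=(0,1)
7. P LOAD -> counter=9 r=(9,6) succ=(2,0) retry=(0,1)
8. P CAS -> counter=10 r=(9,6) succ=(3,0) retry=(0,1)

counter=10 r=(9,6) succ=(3,0) retry=(0,1)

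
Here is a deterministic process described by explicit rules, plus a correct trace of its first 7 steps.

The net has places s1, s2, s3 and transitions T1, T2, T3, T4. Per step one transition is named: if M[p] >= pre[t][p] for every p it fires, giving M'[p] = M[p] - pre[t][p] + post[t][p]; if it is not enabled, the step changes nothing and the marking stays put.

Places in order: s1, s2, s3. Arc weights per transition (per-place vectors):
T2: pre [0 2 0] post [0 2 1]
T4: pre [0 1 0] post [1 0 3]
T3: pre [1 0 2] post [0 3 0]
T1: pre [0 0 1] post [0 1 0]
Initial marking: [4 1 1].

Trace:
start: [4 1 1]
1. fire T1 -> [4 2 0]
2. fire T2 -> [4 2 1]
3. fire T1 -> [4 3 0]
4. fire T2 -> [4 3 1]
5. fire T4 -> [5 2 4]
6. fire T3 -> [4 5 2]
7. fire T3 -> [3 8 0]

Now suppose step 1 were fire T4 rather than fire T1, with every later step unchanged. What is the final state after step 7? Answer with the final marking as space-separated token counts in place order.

(re-executing from step 1 with the substitution; state before step 1: [4 1 1])
1. fire T4 -> [5 0 4]
2. fire T2 -> [5 0 4]
3. fire T1 -> [5 1 3]
4. fire T2 -> [5 1 3]
5. fire T4 -> [6 0 6]
6. fire T3 -> [5 3 4]
7. fire T3 -> [4 6 2]

4 6 2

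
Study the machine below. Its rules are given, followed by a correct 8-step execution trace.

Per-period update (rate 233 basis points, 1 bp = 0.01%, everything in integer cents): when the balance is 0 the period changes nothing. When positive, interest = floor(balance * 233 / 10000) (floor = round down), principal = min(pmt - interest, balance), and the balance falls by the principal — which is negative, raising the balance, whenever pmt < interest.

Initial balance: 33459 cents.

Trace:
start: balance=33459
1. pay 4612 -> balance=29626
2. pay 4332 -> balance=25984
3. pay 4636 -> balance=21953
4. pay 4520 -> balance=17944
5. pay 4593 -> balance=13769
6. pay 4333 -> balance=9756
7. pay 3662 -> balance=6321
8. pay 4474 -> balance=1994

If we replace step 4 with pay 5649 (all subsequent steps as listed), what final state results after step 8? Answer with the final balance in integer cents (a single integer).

(re-executing from step 4 with the substitution; state before step 4: balance=21953)
4. pay 5649 -> balance=16815
5. pay 4593 -> balance=12613
6. pay 4333 -> balance=8573
7. pay 3662 -> balance=5110
8. pay 4474 -> balance=755

755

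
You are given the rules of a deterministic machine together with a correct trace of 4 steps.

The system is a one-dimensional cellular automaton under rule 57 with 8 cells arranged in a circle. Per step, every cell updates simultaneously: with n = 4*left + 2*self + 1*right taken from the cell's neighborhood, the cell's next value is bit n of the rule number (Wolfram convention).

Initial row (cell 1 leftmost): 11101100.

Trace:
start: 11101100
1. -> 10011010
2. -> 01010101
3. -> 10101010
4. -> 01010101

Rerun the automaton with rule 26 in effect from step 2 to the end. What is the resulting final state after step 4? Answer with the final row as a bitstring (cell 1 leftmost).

(re-executing steps 2..4 under rule 26; state before step 2: 10011010)
2. -> 01110000
3. -> 11001000
4. -> 10110101

10110101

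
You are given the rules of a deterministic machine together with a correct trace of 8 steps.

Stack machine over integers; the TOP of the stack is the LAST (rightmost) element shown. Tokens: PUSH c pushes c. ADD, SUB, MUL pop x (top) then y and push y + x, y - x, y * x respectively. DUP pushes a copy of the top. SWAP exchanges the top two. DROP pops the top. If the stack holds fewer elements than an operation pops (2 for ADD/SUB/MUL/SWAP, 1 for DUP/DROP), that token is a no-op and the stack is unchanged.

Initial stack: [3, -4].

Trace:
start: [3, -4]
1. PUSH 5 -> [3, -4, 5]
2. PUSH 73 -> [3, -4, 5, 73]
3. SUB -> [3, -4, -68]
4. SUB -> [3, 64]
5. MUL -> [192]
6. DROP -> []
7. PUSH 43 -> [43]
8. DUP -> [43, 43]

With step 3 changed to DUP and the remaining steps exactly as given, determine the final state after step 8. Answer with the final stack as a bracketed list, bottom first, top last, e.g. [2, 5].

[3, -4, 43, 43]

(re-executing from step 3 with the substitution; state before step 3: [3, -4, 5, 73])
3. DUP -> [3, -4, 5, 73, 73]
4. SUB -> [3, -4, 5, 0]
5. MUL -> [3, -4, 0]
6. DROP -> [3, -4]
7. PUSH 43 -> [3, -4, 43]
8. DUP -> [3, -4, 43, 43]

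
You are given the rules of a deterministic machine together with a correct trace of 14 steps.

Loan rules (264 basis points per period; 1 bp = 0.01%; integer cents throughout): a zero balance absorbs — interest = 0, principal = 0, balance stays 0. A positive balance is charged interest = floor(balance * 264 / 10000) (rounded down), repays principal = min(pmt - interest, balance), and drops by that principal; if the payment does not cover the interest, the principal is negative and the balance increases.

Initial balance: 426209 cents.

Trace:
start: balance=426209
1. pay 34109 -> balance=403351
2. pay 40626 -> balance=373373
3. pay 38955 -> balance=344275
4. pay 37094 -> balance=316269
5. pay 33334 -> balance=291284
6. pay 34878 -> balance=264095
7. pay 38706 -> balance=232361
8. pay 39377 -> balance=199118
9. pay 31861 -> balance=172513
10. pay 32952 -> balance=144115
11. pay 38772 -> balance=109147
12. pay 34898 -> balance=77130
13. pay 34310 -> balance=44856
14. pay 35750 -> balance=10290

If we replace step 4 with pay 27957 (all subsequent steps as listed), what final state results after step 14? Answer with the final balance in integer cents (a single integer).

(re-executing from step 4 with the substitution; state before step 4: balance=344275)
4. pay 27957 -> balance=325406
5. pay 33334 -> balance=300662
6. pay 34878 -> balance=273721
7. pay 38706 -> balance=242241
8. pay 39377 -> balance=209259
9. pay 31861 -> balance=182922
10. pay 32952 -> balance=154799
11. pay 38772 -> balance=120113
12. pay 34898 -> balance=88385
13. pay 34310 -> balance=56408
14. pay 35750 -> balance=22147

22147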